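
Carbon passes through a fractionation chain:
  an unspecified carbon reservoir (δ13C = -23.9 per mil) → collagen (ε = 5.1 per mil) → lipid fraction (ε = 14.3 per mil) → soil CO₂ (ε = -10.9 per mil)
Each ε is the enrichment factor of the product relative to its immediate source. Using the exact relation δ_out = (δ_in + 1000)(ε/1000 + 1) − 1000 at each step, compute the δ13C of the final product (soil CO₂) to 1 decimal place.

step 1: δ = (-23.90 + 1000)·(5.1/1000 + 1) − 1000 = -18.92 per mil
step 2: δ = (-18.92 + 1000)·(14.3/1000 + 1) − 1000 = -4.89 per mil
step 3: δ = (-4.89 + 1000)·(-10.9/1000 + 1) − 1000 = -15.74 per mil

-15.7 per mil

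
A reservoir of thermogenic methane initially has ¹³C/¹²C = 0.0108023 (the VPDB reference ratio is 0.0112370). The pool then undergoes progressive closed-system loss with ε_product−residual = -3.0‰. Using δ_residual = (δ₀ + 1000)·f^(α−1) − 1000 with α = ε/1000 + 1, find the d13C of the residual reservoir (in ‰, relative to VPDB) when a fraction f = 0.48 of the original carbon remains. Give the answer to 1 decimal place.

δ₀ = (0.0108023/0.0112370 − 1)×1000 = (0.961315 − 1)×1000 = -38.685‰
α − 1 = ε/1000 = -0.0030
f^(α−1) = 0.48^(-0.0030) = 1.002204
δ_res = (-38.685 + 1000) × 1.002204 − 1000 = 963.434 − 1000 = -36.57‰

-36.6‰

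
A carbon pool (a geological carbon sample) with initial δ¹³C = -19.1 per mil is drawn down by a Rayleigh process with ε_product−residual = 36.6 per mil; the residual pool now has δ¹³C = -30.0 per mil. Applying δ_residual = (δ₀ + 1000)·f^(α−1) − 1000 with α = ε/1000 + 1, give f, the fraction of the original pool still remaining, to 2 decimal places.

α − 1 = ε/1000 = 0.0366
(δ_res + 1000)/(δ₀ + 1000) = (-30.0 + 1000)/(-19.1 + 1000) = 970.0/980.9 = 0.988888
f = 0.988888^(1/0.0366) = exp(ln(0.988888)/0.0366) = exp(-0.01117/0.0366)
f = exp(-0.3053) = 0.7369

0.74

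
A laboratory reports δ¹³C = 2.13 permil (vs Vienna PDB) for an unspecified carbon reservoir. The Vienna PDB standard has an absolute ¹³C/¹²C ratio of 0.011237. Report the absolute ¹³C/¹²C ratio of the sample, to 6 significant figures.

0.0112609

R_sample = R_standard × (δ¹³C/1000 + 1)
R_sample = 0.011237 × (2.13/1000 + 1) = 0.011237 × 1.002130
R_sample = 0.0112609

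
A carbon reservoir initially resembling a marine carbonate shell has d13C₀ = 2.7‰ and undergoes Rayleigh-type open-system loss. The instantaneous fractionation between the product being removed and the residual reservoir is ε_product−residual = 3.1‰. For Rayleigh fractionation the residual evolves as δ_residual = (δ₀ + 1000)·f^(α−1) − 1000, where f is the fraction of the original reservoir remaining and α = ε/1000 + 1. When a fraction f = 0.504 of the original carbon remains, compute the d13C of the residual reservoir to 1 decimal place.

0.6‰

Rayleigh residual: δ_res = (δ₀ + 1000)·f^(α−1) − 1000
α = ε/1000 + 1 = 1.00310, so α − 1 = 0.00310
f^(α−1) = 0.504^(0.00310) = 0.997878
δ_res = (2.7 + 1000) × 0.997878 − 1000 = 1000.572 − 1000 = 0.57‰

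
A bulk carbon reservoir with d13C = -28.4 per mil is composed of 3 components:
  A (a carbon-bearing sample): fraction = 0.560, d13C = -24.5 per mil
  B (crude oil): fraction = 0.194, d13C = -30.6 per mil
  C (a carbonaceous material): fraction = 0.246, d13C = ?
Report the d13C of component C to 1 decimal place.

Isotope mass balance: δ_bulk = Σ fᵢ·δᵢ.
-28.4 = 0.560×(-24.5) + 0.194×(-30.6) + 0.246×δ_C
0.246·δ_C = -28.4 − (-19.656) = -8.744
δ_C = -8.744 / 0.246 = -35.54 per mil

-35.5 per mil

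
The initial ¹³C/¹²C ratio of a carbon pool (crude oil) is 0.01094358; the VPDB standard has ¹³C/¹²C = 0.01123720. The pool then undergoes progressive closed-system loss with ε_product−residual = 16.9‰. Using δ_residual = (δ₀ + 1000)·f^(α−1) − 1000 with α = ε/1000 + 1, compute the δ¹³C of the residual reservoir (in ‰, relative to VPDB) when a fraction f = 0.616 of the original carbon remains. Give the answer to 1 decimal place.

δ₀ = (0.01094358/0.01123720 − 1)×1000 = (0.973871 − 1)×1000 = -26.129‰
α − 1 = ε/1000 = 0.0169
f^(α−1) = 0.616^(0.0169) = 0.991845
δ_res = (-26.129 + 1000) × 0.991845 − 1000 = 965.929 − 1000 = -34.07‰

-34.1‰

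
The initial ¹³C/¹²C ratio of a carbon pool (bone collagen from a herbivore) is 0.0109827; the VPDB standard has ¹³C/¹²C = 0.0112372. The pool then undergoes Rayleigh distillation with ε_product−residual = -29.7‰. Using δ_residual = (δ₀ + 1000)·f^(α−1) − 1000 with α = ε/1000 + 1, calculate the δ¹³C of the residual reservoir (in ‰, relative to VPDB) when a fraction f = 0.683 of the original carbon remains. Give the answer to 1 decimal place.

-11.5‰

δ₀ = (0.0109827/0.0112372 − 1)×1000 = (0.977352 − 1)×1000 = -22.648‰
α − 1 = ε/1000 = -0.0297
f^(α−1) = 0.683^(-0.0297) = 1.011388
δ_res = (-22.648 + 1000) × 1.011388 − 1000 = 988.482 − 1000 = -11.52‰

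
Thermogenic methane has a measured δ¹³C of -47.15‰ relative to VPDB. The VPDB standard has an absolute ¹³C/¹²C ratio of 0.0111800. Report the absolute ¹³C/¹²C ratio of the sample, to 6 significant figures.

R_sample = R_standard × (δ¹³C/1000 + 1)
R_sample = 0.0111800 × (-47.15/1000 + 1) = 0.0111800 × 0.952850
R_sample = 0.0106529

0.0106529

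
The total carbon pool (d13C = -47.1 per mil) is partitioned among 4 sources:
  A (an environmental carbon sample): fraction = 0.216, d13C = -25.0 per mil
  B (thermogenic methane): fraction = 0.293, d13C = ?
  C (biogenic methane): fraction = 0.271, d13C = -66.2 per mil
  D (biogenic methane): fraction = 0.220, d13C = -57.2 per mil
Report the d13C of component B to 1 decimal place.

-38.1 per mil

Isotope mass balance: δ_bulk = Σ fᵢ·δᵢ.
-47.1 = 0.216×(-25.0) + 0.293×δ_B + 0.271×(-66.2) + 0.220×(-57.2)
0.293·δ_B = -47.1 − (-35.924) = -11.176
δ_B = -11.176 / 0.293 = -38.14 per mil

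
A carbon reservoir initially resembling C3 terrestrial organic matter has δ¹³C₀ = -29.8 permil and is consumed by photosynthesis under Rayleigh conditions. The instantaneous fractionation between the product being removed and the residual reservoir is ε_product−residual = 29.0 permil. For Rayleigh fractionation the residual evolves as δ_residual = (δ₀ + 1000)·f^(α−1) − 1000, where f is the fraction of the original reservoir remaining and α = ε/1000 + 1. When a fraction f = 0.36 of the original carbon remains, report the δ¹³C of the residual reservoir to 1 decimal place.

Rayleigh residual: δ_res = (δ₀ + 1000)·f^(α−1) − 1000
α = ε/1000 + 1 = 1.02900, so α − 1 = 0.02900
f^(α−1) = 0.36^(0.02900) = 0.970807
δ_res = (-29.8 + 1000) × 0.970807 − 1000 = 941.877 − 1000 = -58.12 permil

-58.1 permil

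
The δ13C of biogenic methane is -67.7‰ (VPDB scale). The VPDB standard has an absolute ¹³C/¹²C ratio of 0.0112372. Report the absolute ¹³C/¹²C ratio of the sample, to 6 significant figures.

R_sample = R_standard × (δ13C/1000 + 1)
R_sample = 0.0112372 × (-67.7/1000 + 1) = 0.0112372 × 0.932300
R_sample = 0.0104764

0.0104764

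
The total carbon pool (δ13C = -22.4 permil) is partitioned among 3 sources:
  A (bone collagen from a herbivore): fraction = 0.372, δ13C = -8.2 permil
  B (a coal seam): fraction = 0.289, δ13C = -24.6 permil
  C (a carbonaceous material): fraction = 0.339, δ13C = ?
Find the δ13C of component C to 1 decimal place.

-36.1 permil

Isotope mass balance: δ_bulk = Σ fᵢ·δᵢ.
-22.4 = 0.372×(-8.2) + 0.289×(-24.6) + 0.339×δ_C
0.339·δ_C = -22.4 − (-10.160) = -12.240
δ_C = -12.240 / 0.339 = -36.11 permil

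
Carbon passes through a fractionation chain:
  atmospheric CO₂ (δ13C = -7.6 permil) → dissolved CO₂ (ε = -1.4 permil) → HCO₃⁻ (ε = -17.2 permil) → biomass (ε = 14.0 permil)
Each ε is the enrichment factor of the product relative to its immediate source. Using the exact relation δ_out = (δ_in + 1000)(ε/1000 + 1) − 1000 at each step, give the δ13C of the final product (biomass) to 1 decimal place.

step 1: δ = (-7.60 + 1000)·(-1.4/1000 + 1) − 1000 = -8.99 permil
step 2: δ = (-8.99 + 1000)·(-17.2/1000 + 1) − 1000 = -26.03 permil
step 3: δ = (-26.03 + 1000)·(14.0/1000 + 1) − 1000 = -12.40 permil

-12.4 permil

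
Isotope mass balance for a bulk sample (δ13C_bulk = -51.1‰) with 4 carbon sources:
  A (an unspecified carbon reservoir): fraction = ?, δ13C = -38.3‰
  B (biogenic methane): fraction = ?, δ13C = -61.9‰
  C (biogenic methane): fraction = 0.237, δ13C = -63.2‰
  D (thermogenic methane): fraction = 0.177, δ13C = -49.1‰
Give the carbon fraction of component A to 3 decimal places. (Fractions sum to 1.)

0.375

Let f_A and f_B be the unknown fractions; fractions sum to 1 so f_A + f_B = 0.586.
Mass balance: Σ fᵢ·δᵢ = δ_bulk ⇒ f_A·(-38.3) + f_B·(-61.9) = -51.1 − (-23.669) = -27.431
Substitute f_B = 0.586 − f_A:
f_A·(-38.3 − -61.9) = -27.431 − 0.586×(-61.9) = 8.842
f_A = 8.842 / 23.6 = 0.3747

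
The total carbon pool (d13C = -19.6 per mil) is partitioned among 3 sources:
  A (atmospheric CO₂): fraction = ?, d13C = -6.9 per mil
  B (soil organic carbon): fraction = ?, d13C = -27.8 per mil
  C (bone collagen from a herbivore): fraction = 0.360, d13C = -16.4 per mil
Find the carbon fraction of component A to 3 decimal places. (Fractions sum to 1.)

0.196

Let f_A and f_B be the unknown fractions; fractions sum to 1 so f_A + f_B = 0.640.
Mass balance: Σ fᵢ·δᵢ = δ_bulk ⇒ f_A·(-6.9) + f_B·(-27.8) = -19.6 − (-5.904) = -13.696
Substitute f_B = 0.640 − f_A:
f_A·(-6.9 − -27.8) = -13.696 − 0.640×(-27.8) = 4.096
f_A = 4.096 / 20.9 = 0.1960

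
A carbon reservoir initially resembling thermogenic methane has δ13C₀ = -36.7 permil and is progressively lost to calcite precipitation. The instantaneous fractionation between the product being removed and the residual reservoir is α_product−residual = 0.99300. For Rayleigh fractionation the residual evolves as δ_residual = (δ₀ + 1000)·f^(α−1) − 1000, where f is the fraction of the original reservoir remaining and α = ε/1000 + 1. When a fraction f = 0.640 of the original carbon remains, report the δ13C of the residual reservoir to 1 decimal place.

Rayleigh residual: δ_res = (δ₀ + 1000)·f^(α−1) − 1000
α − 1 = -0.00700
f^(α−1) = 0.640^(-0.00700) = 1.003129
δ_res = (-36.7 + 1000) × 1.003129 − 1000 = 966.314 − 1000 = -33.69 permil

-33.7 permil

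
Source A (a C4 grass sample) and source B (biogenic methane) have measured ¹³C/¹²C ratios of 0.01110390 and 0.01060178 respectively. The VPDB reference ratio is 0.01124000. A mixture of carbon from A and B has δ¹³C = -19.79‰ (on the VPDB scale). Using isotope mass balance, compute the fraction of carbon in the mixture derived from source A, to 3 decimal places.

0.828

δ_A = (0.01110390/0.01124000 − 1)×1000 = (0.987891 − 1)×1000 = -12.109‰
δ_B = (0.01060178/0.01124000 − 1)×1000 = (0.943219 − 1)×1000 = -56.781‰
f_A = (δ_mix − δ_B)/(δ_A − δ_B) = (-19.79 − (-56.781))/(-12.109 − (-56.781))
f_A = 36.991 / 44.673 = 0.8280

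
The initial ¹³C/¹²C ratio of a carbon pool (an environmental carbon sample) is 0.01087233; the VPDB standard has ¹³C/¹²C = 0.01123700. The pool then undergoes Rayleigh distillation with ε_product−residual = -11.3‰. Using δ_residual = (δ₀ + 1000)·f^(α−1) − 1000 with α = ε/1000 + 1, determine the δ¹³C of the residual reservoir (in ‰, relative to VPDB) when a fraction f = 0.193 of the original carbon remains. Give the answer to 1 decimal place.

δ₀ = (0.01087233/0.01123700 − 1)×1000 = (0.967547 − 1)×1000 = -32.453‰
α − 1 = ε/1000 = -0.0113
f^(α−1) = 0.193^(-0.0113) = 1.018763
δ_res = (-32.453 + 1000) × 1.018763 − 1000 = 985.702 − 1000 = -14.30‰

-14.3‰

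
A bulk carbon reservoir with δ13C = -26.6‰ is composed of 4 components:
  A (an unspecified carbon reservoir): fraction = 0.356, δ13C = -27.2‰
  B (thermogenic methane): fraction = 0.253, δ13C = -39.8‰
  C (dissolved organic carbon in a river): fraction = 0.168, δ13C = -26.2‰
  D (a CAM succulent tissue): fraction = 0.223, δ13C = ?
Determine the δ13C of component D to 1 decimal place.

Isotope mass balance: δ_bulk = Σ fᵢ·δᵢ.
-26.6 = 0.356×(-27.2) + 0.253×(-39.8) + 0.168×(-26.2) + 0.223×δ_D
0.223·δ_D = -26.6 − (-24.154) = -2.446
δ_D = -2.446 / 0.223 = -10.97‰

-11.0‰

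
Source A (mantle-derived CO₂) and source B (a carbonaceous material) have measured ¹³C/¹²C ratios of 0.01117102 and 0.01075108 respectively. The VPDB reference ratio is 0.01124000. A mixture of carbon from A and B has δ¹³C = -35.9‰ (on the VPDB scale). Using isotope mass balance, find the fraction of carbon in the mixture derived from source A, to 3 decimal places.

0.203

δ_A = (0.01117102/0.01124000 − 1)×1000 = (0.993863 − 1)×1000 = -6.137‰
δ_B = (0.01075108/0.01124000 − 1)×1000 = (0.956502 − 1)×1000 = -43.498‰
f_A = (δ_mix − δ_B)/(δ_A − δ_B) = (-35.9 − (-43.498))/(-6.137 − (-43.498))
f_A = 7.598 / 37.361 = 0.2034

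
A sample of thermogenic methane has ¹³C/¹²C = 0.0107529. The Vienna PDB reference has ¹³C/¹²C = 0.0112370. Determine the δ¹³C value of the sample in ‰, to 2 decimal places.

-43.08‰

δ¹³C = (R_sample / R_standard − 1) × 1000
R_sample / R_standard = 0.0107529 / 0.0112370 = 0.956919
δ¹³C = (0.956919 − 1) × 1000 = -43.081‰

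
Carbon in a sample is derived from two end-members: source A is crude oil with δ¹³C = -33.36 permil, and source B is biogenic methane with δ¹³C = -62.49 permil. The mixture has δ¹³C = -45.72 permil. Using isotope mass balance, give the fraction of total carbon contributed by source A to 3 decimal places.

δ_mix = f_A·δ_A + (1 − f_A)·δ_B  ⇒  f_A = (δ_mix − δ_B)/(δ_A − δ_B)
f_A = (-45.72 − (-62.49)) / (-33.36 − (-62.49))
f_A = 16.77 / 29.13 = 0.5757

0.576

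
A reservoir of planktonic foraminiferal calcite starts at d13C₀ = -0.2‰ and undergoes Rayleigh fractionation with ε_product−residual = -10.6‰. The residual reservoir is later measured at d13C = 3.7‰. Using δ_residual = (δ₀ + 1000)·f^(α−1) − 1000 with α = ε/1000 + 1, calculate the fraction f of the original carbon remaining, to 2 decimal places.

α − 1 = ε/1000 = -0.0106
(δ_res + 1000)/(δ₀ + 1000) = (3.7 + 1000)/(-0.2 + 1000) = 1003.7/999.8 = 1.003901
f = 1.003901^(1/-0.0106) = exp(ln(1.003901)/-0.0106) = exp(0.00389/-0.0106)
f = exp(-0.3673) = 0.6926

0.69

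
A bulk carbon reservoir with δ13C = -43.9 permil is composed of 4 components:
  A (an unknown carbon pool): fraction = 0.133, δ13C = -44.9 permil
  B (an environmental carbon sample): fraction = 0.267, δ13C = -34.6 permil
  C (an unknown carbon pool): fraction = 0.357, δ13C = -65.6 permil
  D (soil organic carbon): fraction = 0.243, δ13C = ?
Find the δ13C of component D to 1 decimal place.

-21.7 permil

Isotope mass balance: δ_bulk = Σ fᵢ·δᵢ.
-43.9 = 0.133×(-44.9) + 0.267×(-34.6) + 0.357×(-65.6) + 0.243×δ_D
0.243·δ_D = -43.9 − (-38.629) = -5.271
δ_D = -5.271 / 0.243 = -21.69 permil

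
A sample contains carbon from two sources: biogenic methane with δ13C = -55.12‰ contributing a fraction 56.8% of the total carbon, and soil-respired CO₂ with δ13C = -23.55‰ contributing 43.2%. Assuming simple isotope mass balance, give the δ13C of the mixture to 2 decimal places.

-41.48‰

δ_mix = f_A·δ_A + f_B·δ_B
δ_mix = 0.568 × (-55.12) + 0.432 × (-23.55)
δ_mix = -31.308 + -10.174 = -41.482‰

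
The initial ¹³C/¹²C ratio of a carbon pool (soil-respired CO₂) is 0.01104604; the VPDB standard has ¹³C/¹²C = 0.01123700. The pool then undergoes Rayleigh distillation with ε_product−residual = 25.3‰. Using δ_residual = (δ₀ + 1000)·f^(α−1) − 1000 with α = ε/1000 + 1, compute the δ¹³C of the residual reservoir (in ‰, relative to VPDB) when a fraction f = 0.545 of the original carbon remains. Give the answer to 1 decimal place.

-32.0‰

δ₀ = (0.01104604/0.01123700 − 1)×1000 = (0.983006 − 1)×1000 = -16.994‰
α − 1 = ε/1000 = 0.0253
f^(α−1) = 0.545^(0.0253) = 0.984761
δ_res = (-16.994 + 1000) × 0.984761 − 1000 = 968.026 − 1000 = -31.97‰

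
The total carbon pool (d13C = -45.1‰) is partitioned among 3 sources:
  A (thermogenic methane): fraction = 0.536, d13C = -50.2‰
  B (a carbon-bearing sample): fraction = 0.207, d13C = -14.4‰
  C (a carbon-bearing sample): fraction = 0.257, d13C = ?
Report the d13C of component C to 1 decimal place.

-59.2‰

Isotope mass balance: δ_bulk = Σ fᵢ·δᵢ.
-45.1 = 0.536×(-50.2) + 0.207×(-14.4) + 0.257×δ_C
0.257·δ_C = -45.1 − (-29.888) = -15.212
δ_C = -15.212 / 0.257 = -59.19‰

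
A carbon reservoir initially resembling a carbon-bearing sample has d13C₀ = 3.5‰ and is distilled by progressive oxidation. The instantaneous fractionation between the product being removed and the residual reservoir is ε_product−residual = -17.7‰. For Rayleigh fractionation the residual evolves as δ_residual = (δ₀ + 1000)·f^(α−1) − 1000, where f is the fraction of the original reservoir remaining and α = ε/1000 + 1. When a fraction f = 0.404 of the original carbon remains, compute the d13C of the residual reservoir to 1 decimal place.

19.7‰

Rayleigh residual: δ_res = (δ₀ + 1000)·f^(α−1) − 1000
α = ε/1000 + 1 = 0.98230, so α − 1 = -0.01770
f^(α−1) = 0.404^(-0.01770) = 1.016172
δ_res = (3.5 + 1000) × 1.016172 − 1000 = 1019.728 − 1000 = 19.73‰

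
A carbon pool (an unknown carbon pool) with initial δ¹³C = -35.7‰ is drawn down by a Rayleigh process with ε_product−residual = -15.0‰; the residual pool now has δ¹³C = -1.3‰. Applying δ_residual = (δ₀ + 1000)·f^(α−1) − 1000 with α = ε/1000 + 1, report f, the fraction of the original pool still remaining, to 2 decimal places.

α − 1 = ε/1000 = -0.0150
(δ_res + 1000)/(δ₀ + 1000) = (-1.3 + 1000)/(-35.7 + 1000) = 998.7/964.3 = 1.035674
f = 1.035674^(1/-0.0150) = exp(ln(1.035674)/-0.0150) = exp(0.03505/-0.0150)
f = exp(-2.3368) = 0.0966

0.10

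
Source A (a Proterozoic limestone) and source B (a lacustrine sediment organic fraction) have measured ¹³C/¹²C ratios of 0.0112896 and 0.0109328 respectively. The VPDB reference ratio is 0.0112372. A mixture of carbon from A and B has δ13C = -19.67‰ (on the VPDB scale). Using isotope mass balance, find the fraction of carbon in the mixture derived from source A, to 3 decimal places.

0.234

δ_A = (0.0112896/0.0112372 − 1)×1000 = (1.004663 − 1)×1000 = 4.663‰
δ_B = (0.0109328/0.0112372 − 1)×1000 = (0.972911 − 1)×1000 = -27.089‰
f_A = (δ_mix − δ_B)/(δ_A − δ_B) = (-19.67 − (-27.089))/(4.663 − (-27.089))
f_A = 7.419 / 31.752 = 0.2336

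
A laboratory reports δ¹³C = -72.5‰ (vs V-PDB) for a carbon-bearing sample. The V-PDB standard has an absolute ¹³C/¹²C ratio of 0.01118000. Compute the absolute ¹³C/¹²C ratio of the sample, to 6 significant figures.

0.0103695

R_sample = R_standard × (δ¹³C/1000 + 1)
R_sample = 0.01118000 × (-72.5/1000 + 1) = 0.01118000 × 0.927500
R_sample = 0.0103695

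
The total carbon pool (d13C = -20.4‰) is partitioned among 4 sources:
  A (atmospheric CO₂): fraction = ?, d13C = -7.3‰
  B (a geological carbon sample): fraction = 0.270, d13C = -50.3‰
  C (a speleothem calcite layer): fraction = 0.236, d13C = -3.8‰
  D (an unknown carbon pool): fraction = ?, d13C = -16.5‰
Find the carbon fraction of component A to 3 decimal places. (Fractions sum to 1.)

0.242

Let f_A and f_D be the unknown fractions; fractions sum to 1 so f_A + f_D = 0.494.
Mass balance: Σ fᵢ·δᵢ = δ_bulk ⇒ f_A·(-7.3) + f_D·(-16.5) = -20.4 − (-14.478) = -5.922
Substitute f_D = 0.494 − f_A:
f_A·(-7.3 − -16.5) = -5.922 − 0.494×(-16.5) = 2.229
f_A = 2.229 / 9.2 = 0.2423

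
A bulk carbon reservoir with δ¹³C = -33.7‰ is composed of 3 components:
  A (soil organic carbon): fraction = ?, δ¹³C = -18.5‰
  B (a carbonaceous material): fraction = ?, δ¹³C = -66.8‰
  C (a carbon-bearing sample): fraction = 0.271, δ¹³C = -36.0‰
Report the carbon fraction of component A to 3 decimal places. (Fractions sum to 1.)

0.512

Let f_A and f_B be the unknown fractions; fractions sum to 1 so f_A + f_B = 0.729.
Mass balance: Σ fᵢ·δᵢ = δ_bulk ⇒ f_A·(-18.5) + f_B·(-66.8) = -33.7 − (-9.756) = -23.944
Substitute f_B = 0.729 − f_A:
f_A·(-18.5 − -66.8) = -23.944 − 0.729×(-66.8) = 24.753
f_A = 24.753 / 48.3 = 0.5125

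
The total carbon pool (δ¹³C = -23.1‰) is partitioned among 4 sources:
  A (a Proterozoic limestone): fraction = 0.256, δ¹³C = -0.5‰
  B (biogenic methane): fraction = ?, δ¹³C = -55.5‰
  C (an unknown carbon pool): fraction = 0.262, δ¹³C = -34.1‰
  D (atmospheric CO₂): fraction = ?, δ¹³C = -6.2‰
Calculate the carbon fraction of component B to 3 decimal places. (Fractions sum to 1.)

Let f_B and f_D be the unknown fractions; fractions sum to 1 so f_B + f_D = 0.482.
Mass balance: Σ fᵢ·δᵢ = δ_bulk ⇒ f_B·(-55.5) + f_D·(-6.2) = -23.1 − (-9.062) = -14.038
Substitute f_D = 0.482 − f_B:
f_B·(-55.5 − -6.2) = -14.038 − 0.482×(-6.2) = -11.049
f_B = -11.049 / -49.3 = 0.2241

0.224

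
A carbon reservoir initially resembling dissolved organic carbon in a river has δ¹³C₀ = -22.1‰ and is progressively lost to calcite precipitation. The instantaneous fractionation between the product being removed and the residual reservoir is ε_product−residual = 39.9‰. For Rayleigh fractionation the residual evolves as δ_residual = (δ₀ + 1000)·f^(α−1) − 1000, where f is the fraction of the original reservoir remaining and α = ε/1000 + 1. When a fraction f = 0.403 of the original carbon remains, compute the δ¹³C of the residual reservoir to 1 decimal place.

Rayleigh residual: δ_res = (δ₀ + 1000)·f^(α−1) − 1000
α = ε/1000 + 1 = 1.03990, so α − 1 = 0.03990
f^(α−1) = 0.403^(0.03990) = 0.964388
δ_res = (-22.1 + 1000) × 0.964388 − 1000 = 943.075 − 1000 = -56.93‰

-56.9‰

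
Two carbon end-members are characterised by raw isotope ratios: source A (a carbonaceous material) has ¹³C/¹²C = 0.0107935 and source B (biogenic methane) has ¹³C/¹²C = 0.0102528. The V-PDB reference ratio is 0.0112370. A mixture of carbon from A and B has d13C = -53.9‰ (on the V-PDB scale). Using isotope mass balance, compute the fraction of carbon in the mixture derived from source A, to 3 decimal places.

0.700

δ_A = (0.0107935/0.0112370 − 1)×1000 = (0.960532 − 1)×1000 = -39.468‰
δ_B = (0.0102528/0.0112370 − 1)×1000 = (0.912414 − 1)×1000 = -87.586‰
f_A = (δ_mix − δ_B)/(δ_A − δ_B) = (-53.9 − (-87.586))/(-39.468 − (-87.586))
f_A = 33.686 / 48.118 = 0.7001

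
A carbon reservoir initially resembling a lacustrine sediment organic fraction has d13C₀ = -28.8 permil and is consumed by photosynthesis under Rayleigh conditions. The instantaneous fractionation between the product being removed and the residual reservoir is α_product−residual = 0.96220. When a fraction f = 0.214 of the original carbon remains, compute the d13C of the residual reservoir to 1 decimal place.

29.5 permil

Rayleigh residual: δ_res = (δ₀ + 1000)·f^(α−1) − 1000
α − 1 = -0.03780
f^(α−1) = 0.214^(-0.03780) = 1.060011
δ_res = (-28.8 + 1000) × 1.060011 − 1000 = 1029.483 − 1000 = 29.48 permil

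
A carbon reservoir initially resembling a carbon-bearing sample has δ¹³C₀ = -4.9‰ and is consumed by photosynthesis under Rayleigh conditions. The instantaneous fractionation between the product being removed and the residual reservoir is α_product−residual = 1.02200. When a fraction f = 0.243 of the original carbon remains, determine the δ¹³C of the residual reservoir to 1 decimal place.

-35.4‰

Rayleigh residual: δ_res = (δ₀ + 1000)·f^(α−1) − 1000
α − 1 = 0.02200
f^(α−1) = 0.243^(0.02200) = 0.969356
δ_res = (-4.9 + 1000) × 0.969356 − 1000 = 964.606 − 1000 = -35.39‰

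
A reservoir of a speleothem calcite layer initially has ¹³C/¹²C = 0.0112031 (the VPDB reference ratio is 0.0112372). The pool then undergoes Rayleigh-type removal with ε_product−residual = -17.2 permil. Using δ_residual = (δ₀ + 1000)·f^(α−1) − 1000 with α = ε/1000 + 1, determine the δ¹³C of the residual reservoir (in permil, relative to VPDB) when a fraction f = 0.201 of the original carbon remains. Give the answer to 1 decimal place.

δ₀ = (0.0112031/0.0112372 − 1)×1000 = (0.996965 − 1)×1000 = -3.035 permil
α − 1 = ε/1000 = -0.0172
f^(α−1) = 0.201^(-0.0172) = 1.027981
δ_res = (-3.035 + 1000) × 1.027981 − 1000 = 1024.861 − 1000 = 24.86 permil

24.9 permil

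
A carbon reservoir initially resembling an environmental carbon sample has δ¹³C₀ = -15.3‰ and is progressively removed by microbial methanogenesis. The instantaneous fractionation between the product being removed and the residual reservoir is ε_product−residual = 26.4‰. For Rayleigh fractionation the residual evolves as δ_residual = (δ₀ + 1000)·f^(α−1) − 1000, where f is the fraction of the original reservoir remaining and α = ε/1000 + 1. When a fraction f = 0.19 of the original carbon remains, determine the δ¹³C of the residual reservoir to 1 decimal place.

Rayleigh residual: δ_res = (δ₀ + 1000)·f^(α−1) − 1000
α = ε/1000 + 1 = 1.02640, so α − 1 = 0.02640
f^(α−1) = 0.19^(0.02640) = 0.957104
δ_res = (-15.3 + 1000) × 0.957104 − 1000 = 942.460 − 1000 = -57.54‰

-57.5‰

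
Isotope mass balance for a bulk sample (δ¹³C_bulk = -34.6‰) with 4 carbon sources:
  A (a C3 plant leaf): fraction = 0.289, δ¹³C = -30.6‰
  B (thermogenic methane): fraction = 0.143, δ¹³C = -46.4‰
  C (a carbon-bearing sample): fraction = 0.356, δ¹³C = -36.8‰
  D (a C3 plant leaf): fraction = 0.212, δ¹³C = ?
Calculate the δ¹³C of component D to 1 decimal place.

-28.4‰

Isotope mass balance: δ_bulk = Σ fᵢ·δᵢ.
-34.6 = 0.289×(-30.6) + 0.143×(-46.4) + 0.356×(-36.8) + 0.212×δ_D
0.212·δ_D = -34.6 − (-28.579) = -6.021
δ_D = -6.021 / 0.212 = -28.40‰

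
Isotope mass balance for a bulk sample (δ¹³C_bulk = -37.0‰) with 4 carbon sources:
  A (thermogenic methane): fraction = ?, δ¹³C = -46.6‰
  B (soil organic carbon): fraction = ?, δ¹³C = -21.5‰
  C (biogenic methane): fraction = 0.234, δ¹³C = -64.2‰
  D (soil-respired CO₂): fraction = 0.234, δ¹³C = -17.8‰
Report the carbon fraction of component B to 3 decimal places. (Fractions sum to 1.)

0.278

Let f_B and f_A be the unknown fractions; fractions sum to 1 so f_B + f_A = 0.532.
Mass balance: Σ fᵢ·δᵢ = δ_bulk ⇒ f_B·(-21.5) + f_A·(-46.6) = -37.0 − (-19.188) = -17.812
Substitute f_A = 0.532 − f_B:
f_B·(-21.5 − -46.6) = -17.812 − 0.532×(-46.6) = 6.979
f_B = 6.979 / 25.1 = 0.2781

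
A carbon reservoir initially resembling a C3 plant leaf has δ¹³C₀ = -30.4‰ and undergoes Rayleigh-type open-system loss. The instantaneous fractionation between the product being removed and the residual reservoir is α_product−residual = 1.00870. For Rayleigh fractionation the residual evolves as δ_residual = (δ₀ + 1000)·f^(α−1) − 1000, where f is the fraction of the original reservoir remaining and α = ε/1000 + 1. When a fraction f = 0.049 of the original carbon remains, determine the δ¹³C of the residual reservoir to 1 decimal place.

-55.5‰

Rayleigh residual: δ_res = (δ₀ + 1000)·f^(α−1) − 1000
α − 1 = 0.00870
f^(α−1) = 0.049^(0.00870) = 0.974103
δ_res = (-30.4 + 1000) × 0.974103 − 1000 = 944.490 − 1000 = -55.51‰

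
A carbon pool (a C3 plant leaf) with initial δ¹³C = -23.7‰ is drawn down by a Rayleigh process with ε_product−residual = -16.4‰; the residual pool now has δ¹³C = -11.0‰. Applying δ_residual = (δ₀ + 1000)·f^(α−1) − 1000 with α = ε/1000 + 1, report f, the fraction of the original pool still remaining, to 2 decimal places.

0.45

α − 1 = ε/1000 = -0.0164
(δ_res + 1000)/(δ₀ + 1000) = (-11.0 + 1000)/(-23.7 + 1000) = 989.0/976.3 = 1.013008
f = 1.013008^(1/-0.0164) = exp(ln(1.013008)/-0.0164) = exp(0.01292/-0.0164)
f = exp(-0.7881) = 0.4547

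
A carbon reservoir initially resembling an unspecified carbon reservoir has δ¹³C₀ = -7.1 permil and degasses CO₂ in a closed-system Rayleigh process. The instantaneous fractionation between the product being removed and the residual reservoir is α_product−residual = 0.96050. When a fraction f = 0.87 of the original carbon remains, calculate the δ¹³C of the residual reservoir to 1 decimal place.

Rayleigh residual: δ_res = (δ₀ + 1000)·f^(α−1) − 1000
α − 1 = -0.03950
f^(α−1) = 0.87^(-0.03950) = 1.005516
δ_res = (-7.1 + 1000) × 1.005516 − 1000 = 998.377 − 1000 = -1.62 permil

-1.6 permil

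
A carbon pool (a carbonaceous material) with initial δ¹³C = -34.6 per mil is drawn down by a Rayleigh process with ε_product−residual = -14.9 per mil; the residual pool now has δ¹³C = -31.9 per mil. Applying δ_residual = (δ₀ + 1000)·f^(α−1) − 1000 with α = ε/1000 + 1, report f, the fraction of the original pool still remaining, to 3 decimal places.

α − 1 = ε/1000 = -0.0149
(δ_res + 1000)/(δ₀ + 1000) = (-31.9 + 1000)/(-34.6 + 1000) = 968.1/965.4 = 1.002797
f = 1.002797^(1/-0.0149) = exp(ln(1.002797)/-0.0149) = exp(0.00279/-0.0149)
f = exp(-0.1874) = 0.8291

0.829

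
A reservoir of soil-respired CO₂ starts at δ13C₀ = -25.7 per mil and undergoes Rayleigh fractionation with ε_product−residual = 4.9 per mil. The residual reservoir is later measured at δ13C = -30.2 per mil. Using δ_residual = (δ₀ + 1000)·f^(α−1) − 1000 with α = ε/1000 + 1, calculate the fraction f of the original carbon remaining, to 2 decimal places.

α − 1 = ε/1000 = 0.0049
(δ_res + 1000)/(δ₀ + 1000) = (-30.2 + 1000)/(-25.7 + 1000) = 969.8/974.3 = 0.995381
f = 0.995381^(1/0.0049) = exp(ln(0.995381)/0.0049) = exp(-0.00463/0.0049)
f = exp(-0.9448) = 0.3888

0.39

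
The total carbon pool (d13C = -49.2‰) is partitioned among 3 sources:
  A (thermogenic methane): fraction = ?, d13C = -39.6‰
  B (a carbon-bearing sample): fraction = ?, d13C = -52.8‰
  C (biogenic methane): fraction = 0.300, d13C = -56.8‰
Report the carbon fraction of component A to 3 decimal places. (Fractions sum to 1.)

Let f_A and f_B be the unknown fractions; fractions sum to 1 so f_A + f_B = 0.700.
Mass balance: Σ fᵢ·δᵢ = δ_bulk ⇒ f_A·(-39.6) + f_B·(-52.8) = -49.2 − (-17.040) = -32.160
Substitute f_B = 0.700 − f_A:
f_A·(-39.6 − -52.8) = -32.160 − 0.700×(-52.8) = 4.800
f_A = 4.800 / 13.2 = 0.3636

0.364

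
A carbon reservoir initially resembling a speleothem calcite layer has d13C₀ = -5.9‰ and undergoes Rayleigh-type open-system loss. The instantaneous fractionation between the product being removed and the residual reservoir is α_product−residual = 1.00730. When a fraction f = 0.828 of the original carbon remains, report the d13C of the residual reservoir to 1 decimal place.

Rayleigh residual: δ_res = (δ₀ + 1000)·f^(α−1) − 1000
α − 1 = 0.00730
f^(α−1) = 0.828^(0.00730) = 0.998623
δ_res = (-5.9 + 1000) × 0.998623 − 1000 = 992.731 − 1000 = -7.27‰

-7.3‰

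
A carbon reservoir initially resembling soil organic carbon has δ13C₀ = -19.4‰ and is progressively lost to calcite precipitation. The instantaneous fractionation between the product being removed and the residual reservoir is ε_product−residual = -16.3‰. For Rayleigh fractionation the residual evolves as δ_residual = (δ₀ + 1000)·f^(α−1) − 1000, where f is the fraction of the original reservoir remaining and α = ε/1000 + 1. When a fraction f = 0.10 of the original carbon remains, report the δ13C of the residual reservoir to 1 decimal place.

Rayleigh residual: δ_res = (δ₀ + 1000)·f^(α−1) − 1000
α = ε/1000 + 1 = 0.98370, so α − 1 = -0.01630
f^(α−1) = 0.10^(-0.01630) = 1.038245
δ_res = (-19.4 + 1000) × 1.038245 − 1000 = 1018.103 − 1000 = 18.10‰

18.1‰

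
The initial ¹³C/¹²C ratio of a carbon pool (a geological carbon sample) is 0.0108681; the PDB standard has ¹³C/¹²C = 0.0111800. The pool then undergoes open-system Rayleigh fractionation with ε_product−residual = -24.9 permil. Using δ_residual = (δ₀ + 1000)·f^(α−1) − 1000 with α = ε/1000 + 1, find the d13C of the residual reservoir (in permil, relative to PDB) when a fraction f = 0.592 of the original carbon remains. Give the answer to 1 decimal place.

δ₀ = (0.0108681/0.0111800 − 1)×1000 = (0.972102 − 1)×1000 = -27.898 permil
α − 1 = ε/1000 = -0.0249
f^(α−1) = 0.592^(-0.0249) = 1.013139
δ_res = (-27.898 + 1000) × 1.013139 − 1000 = 984.875 − 1000 = -15.13 permil

-15.1 permil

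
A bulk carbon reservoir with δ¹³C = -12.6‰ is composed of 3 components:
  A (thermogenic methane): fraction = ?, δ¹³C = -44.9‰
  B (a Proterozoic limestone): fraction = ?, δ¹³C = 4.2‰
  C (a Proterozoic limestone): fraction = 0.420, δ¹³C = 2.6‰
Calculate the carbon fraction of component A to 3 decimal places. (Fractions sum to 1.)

Let f_A and f_B be the unknown fractions; fractions sum to 1 so f_A + f_B = 0.580.
Mass balance: Σ fᵢ·δᵢ = δ_bulk ⇒ f_A·(-44.9) + f_B·(4.2) = -12.6 − (1.092) = -13.692
Substitute f_B = 0.580 − f_A:
f_A·(-44.9 − 4.2) = -13.692 − 0.580×(4.2) = -16.128
f_A = -16.128 / -49.1 = 0.3285

0.328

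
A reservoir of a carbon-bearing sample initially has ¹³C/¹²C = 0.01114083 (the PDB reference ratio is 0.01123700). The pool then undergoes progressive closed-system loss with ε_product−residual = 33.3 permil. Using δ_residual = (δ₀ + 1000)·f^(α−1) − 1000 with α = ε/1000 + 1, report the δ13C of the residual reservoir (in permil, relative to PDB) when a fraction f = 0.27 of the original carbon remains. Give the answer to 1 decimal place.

δ₀ = (0.01114083/0.01123700 − 1)×1000 = (0.991442 − 1)×1000 = -8.558 permil
α − 1 = ε/1000 = 0.0333
f^(α−1) = 0.27^(0.0333) = 0.957336
δ_res = (-8.558 + 1000) × 0.957336 − 1000 = 949.143 − 1000 = -50.86 permil

-50.9 permil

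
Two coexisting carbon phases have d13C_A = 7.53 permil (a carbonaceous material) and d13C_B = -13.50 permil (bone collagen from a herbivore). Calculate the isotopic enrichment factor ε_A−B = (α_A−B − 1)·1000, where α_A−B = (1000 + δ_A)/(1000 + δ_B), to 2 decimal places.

α_A−B = (1000 + 7.53) / (1000 + -13.50) = 1007.53 / 986.50 = 1.021318
ε_A−B = (1.021318 − 1) × 1000 = 21.318 permil
(The approximation ε ≈ δ_A − δ_B would give 21.03 permil.)

21.32 permil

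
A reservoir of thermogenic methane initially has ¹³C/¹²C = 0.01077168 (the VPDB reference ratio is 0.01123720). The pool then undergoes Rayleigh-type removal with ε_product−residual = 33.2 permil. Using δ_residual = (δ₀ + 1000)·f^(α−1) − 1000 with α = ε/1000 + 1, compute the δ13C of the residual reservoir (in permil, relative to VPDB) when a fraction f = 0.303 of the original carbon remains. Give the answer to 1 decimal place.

δ₀ = (0.01077168/0.01123720 − 1)×1000 = (0.958573 − 1)×1000 = -41.427 permil
α − 1 = ε/1000 = 0.0332
f^(α−1) = 0.303^(0.0332) = 0.961134
δ_res = (-41.427 + 1000) × 0.961134 − 1000 = 921.317 − 1000 = -78.68 permil

-78.7 permil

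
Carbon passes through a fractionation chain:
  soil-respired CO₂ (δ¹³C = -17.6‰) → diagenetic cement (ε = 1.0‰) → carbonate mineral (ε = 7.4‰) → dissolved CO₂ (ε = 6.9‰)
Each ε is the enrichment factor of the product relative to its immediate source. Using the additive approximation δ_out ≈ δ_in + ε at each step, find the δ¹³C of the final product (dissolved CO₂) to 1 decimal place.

step 1: δ ≈ -17.6 + (1.0) = -16.6‰
step 2: δ ≈ -16.6 + (7.4) = -9.2‰
step 3: δ ≈ -9.2 + (6.9) = -2.3‰

-2.3‰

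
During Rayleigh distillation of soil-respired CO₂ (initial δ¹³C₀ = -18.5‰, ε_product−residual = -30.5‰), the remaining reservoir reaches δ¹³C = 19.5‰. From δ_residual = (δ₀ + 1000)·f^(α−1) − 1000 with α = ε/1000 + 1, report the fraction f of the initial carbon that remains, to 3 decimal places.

α − 1 = ε/1000 = -0.0305
(δ_res + 1000)/(δ₀ + 1000) = (19.5 + 1000)/(-18.5 + 1000) = 1019.5/981.5 = 1.038716
f = 1.038716^(1/-0.0305) = exp(ln(1.038716)/-0.0305) = exp(0.03799/-0.0305)
f = exp(-1.2454) = 0.2878

0.288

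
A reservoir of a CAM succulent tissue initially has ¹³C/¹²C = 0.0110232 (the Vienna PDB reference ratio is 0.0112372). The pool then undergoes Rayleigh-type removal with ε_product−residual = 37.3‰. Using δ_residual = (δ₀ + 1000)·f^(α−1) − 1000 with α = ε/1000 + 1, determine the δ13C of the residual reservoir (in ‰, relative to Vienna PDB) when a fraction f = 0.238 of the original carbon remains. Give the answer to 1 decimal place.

-70.2‰

δ₀ = (0.0110232/0.0112372 − 1)×1000 = (0.980956 − 1)×1000 = -19.044‰
α − 1 = ε/1000 = 0.0373
f^(α−1) = 0.238^(0.0373) = 0.947865
δ_res = (-19.044 + 1000) × 0.947865 − 1000 = 929.814 − 1000 = -70.19‰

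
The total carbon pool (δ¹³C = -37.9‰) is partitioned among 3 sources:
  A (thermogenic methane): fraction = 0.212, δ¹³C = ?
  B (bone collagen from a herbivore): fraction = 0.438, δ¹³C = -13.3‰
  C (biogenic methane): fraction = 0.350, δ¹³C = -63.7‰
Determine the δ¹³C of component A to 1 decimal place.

-46.1‰

Isotope mass balance: δ_bulk = Σ fᵢ·δᵢ.
-37.9 = 0.212×δ_A + 0.438×(-13.3) + 0.350×(-63.7)
0.212·δ_A = -37.9 − (-28.120) = -9.780
δ_A = -9.780 / 0.212 = -46.13‰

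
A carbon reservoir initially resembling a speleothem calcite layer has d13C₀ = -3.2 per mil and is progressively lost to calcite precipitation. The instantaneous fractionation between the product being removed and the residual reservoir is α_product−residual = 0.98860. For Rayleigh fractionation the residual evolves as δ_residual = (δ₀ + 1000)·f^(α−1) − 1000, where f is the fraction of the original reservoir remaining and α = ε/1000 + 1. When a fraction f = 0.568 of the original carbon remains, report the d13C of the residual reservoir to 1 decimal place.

3.2 per mil

Rayleigh residual: δ_res = (δ₀ + 1000)·f^(α−1) − 1000
α − 1 = -0.01140
f^(α−1) = 0.568^(-0.01140) = 1.006469
δ_res = (-3.2 + 1000) × 1.006469 − 1000 = 1003.248 − 1000 = 3.25 per mil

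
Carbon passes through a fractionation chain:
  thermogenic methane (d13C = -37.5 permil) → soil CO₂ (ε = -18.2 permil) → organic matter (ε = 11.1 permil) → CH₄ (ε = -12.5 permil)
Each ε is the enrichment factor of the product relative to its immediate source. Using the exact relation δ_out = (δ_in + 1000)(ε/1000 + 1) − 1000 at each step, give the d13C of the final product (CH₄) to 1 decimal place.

-56.5 permil

step 1: δ = (-37.50 + 1000)·(-18.2/1000 + 1) − 1000 = -55.02 permil
step 2: δ = (-55.02 + 1000)·(11.1/1000 + 1) − 1000 = -44.53 permil
step 3: δ = (-44.53 + 1000)·(-12.5/1000 + 1) − 1000 = -56.47 permil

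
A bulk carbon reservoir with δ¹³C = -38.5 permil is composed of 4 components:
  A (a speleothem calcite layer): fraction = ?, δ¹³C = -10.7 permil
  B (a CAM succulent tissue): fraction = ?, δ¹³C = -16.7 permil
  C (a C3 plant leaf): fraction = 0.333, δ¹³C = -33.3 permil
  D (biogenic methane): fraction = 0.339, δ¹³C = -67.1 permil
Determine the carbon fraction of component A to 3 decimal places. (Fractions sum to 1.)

Let f_A and f_B be the unknown fractions; fractions sum to 1 so f_A + f_B = 0.328.
Mass balance: Σ fᵢ·δᵢ = δ_bulk ⇒ f_A·(-10.7) + f_B·(-16.7) = -38.5 − (-33.836) = -4.664
Substitute f_B = 0.328 − f_A:
f_A·(-10.7 − -16.7) = -4.664 − 0.328×(-16.7) = 0.813
f_A = 0.813 / 6.0 = 0.1356

0.136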